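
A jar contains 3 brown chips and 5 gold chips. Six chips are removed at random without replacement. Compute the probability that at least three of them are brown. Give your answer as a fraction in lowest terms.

Sum the hypergeometric tail for j = 3,…,3 brown chips.
Favorable = C(3,3)·C(5,3) = 10; total = C(8,6) = 28.
P = 10/28 = 5/14 ≈ 0.3571.

5/14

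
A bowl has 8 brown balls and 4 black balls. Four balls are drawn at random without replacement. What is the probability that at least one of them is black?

85/99

Use the complement: P(at least one black) = 1 − P(no black).
P(none) = C(8,4)/C(12,4) = 70/495.
So P = 1 − 70/495 = 85/99 ≈ 0.8586.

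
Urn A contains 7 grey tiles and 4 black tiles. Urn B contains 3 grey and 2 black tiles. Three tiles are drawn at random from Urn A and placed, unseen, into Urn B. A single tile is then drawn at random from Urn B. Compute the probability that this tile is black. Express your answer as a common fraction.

Condition on how many of the transferred tiles are black (from Urn A: 4 black of 11; then Urn B has 8 total).
  0 black: C(4,0)C(7,3)/C(11,3) = 7/33; then P = 2/8
  1 black: C(4,1)C(7,2)/C(11,3) = 28/55; then P = 3/8
  2 black: C(4,2)C(7,1)/C(11,3) = 14/55; then P = 4/8
  3 black: C(4,3)C(7,0)/C(11,3) = 4/165; then P = 5/8
P(black from Urn B) = 17/44 ≈ 0.3864.

17/44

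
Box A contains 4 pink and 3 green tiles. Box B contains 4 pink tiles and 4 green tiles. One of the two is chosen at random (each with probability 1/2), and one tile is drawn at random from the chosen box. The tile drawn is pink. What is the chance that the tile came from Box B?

7/15

P(pink | Box A) = 4/7; P(pink | Box B) = 1/2.
P(pink) = 1/2·4/7 + 1/2·1/2 = 15/28.
By Bayes' rule, P(Box B | pink) = 1/4 / 15/28 = 7/15 ≈ 0.4667.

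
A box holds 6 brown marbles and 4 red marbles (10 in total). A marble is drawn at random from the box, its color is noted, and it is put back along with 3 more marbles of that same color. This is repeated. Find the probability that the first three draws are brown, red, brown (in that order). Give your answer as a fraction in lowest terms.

27/260

Track the composition after each reinforcement of +3.
P = (6/10) · (4/13) · (9/16) = 27/260 ≈ 0.1038.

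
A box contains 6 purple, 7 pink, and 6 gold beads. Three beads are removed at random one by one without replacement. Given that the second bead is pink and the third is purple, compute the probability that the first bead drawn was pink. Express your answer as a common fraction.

6/17

P(first=pink and the second bead is pink and the third is purple) = (7/19)·(6/18)·(6/17) = 14/323.
P(E) = Σ over first color = 35/969 + 14/323 + 14/323 = 7/57.
By Bayes, P(first=pink | E) = 14/323 / 7/57 = 6/17 ≈ 0.3529.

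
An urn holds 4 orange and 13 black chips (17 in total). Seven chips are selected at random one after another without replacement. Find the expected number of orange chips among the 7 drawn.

By linearity of expectation, E[X] = Σ P(draw i is orange); by symmetry each draw (even without replacement) has P(orange) = 4/17.
E[X] = 7 · 4/17 = 28/17 ≈ 1.6471.

28/17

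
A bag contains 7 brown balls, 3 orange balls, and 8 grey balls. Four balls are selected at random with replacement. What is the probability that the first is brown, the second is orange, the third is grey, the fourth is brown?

Multiply the conditional probability of each draw in order, with replacement (the composition resets each draw).
P = (7/18) · (3/18) · (8/18) · (7/18) = 49/4374 ≈ 0.0112.

49/4374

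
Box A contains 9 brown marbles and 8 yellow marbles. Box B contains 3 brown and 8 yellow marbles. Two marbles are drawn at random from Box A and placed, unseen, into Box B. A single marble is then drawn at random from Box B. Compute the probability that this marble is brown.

69/221

Condition on how many of the transferred marbles are brown (from Box A: 9 brown of 17; then Box B has 13 total).
  0 brown: C(9,0)C(8,2)/C(17,2) = 7/34; then P = 3/13
  1 brown: C(9,1)C(8,1)/C(17,2) = 9/17; then P = 4/13
  2 brown: C(9,2)C(8,0)/C(17,2) = 9/34; then P = 5/13
P(brown from Box B) = 69/221 ≈ 0.3122.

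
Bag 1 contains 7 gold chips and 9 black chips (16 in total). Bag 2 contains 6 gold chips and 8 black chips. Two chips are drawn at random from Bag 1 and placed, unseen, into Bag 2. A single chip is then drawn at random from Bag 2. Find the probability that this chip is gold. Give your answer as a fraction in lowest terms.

Condition on how many of the transferred chips are gold (from Bag 1: 7 gold of 16; then Bag 2 has 16 total).
  0 gold: C(7,0)C(9,2)/C(16,2) = 3/10; then P = 6/16
  1 gold: C(7,1)C(9,1)/C(16,2) = 21/40; then P = 7/16
  2 gold: C(7,2)C(9,0)/C(16,2) = 7/40; then P = 8/16
P(gold from Bag 2) = 55/128 ≈ 0.4297.

55/128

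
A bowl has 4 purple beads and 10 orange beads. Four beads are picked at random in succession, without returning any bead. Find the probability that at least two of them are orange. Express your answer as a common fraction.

960/1001

Sum the hypergeometric tail for j = 2,…,4 orange beads.
Favorable = C(10,2)·C(4,2) + C(10,3)·C(4,1) + C(10,4)·C(4,0) = 960; total = C(14,4) = 1001.
P = 960/1001 = 960/1001 ≈ 0.9590.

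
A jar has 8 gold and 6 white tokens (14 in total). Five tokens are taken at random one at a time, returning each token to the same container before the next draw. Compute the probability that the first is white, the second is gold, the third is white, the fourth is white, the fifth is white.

Multiply the conditional probability of each draw in order, with replacement (the composition resets each draw).
P = (6/14) · (8/14) · (6/14) · (6/14) · (6/14) = 324/16807 ≈ 0.0193.

324/16807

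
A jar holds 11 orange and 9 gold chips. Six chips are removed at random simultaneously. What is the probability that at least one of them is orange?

3223/3230

Use the complement: P(at least one orange) = 1 − P(no orange).
P(none) = C(9,6)/C(20,6) = 84/38760.
So P = 1 − 84/38760 = 3223/3230 ≈ 0.9978.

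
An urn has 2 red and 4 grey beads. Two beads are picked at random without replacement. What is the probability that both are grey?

2/5

Multiply the conditional probability of each draw in order, without replacement, so each draw removes one from its color and from the total.
P = (4/6) · (3/5) = 2/5 ≈ 0.4000.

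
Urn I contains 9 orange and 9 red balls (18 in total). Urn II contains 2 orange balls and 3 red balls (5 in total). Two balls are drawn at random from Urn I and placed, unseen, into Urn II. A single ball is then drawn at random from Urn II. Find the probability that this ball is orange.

3/7

Condition on how many of the transferred balls are orange (from Urn I: 9 orange of 18; then Urn II has 7 total).
  0 orange: C(9,0)C(9,2)/C(18,2) = 4/17; then P = 2/7
  1 orange: C(9,1)C(9,1)/C(18,2) = 9/17; then P = 3/7
  2 orange: C(9,2)C(9,0)/C(18,2) = 4/17; then P = 4/7
P(orange from Urn II) = 3/7 ≈ 0.4286.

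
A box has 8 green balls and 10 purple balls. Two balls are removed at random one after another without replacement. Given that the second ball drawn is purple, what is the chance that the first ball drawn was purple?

P(first=purple and the second ball drawn is purple) = (10/18)·(9/17) = 5/17.
P(the second ball drawn is purple) = Σ over first color = 40/153 + 5/17 = 5/9.
By Bayes, P(first=purple | the second ball drawn is purple) = 5/17 / 5/9 = 9/17 ≈ 0.5294.

9/17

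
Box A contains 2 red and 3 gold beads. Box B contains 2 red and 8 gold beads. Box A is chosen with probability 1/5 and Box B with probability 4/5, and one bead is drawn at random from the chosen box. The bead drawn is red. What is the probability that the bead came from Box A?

1/3

P(red | Box A) = 2/5; P(red | Box B) = 1/5.
P(red) = 1/5·2/5 + 4/5·1/5 = 6/25.
By Bayes' rule, P(Box A | red) = 2/25 / 6/25 = 1/3 ≈ 0.3333.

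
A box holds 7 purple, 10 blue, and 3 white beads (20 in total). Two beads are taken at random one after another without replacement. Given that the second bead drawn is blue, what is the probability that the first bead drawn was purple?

P(first=purple and the second bead drawn is blue) = (7/20)·(10/19) = 7/38.
P(the second bead drawn is blue) = Σ over first color = 7/38 + 9/38 + 3/38 = 1/2.
By Bayes, P(first=purple | the second bead drawn is blue) = 7/38 / 1/2 = 7/19 ≈ 0.3684.

7/19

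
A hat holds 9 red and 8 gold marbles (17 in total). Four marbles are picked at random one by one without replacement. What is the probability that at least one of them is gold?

161/170

Use the complement: P(at least one gold) = 1 − P(no gold).
P(none) = C(9,4)/C(17,4) = 126/2380.
So P = 1 − 126/2380 = 161/170 ≈ 0.9471.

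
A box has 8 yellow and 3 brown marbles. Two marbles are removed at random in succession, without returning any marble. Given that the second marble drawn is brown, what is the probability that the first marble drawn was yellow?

4/5

P(first=yellow and the second marble drawn is brown) = (8/11)·(3/10) = 12/55.
P(the second marble drawn is brown) = Σ over first color = 12/55 + 3/55 = 3/11.
By Bayes, P(first=yellow | the second marble drawn is brown) = 12/55 / 3/11 = 4/5 ≈ 0.8000.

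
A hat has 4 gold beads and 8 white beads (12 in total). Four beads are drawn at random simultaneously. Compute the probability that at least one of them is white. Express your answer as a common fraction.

Use the complement: P(at least one white) = 1 − P(no white).
P(none) = C(4,4)/C(12,4) = 1/495.
So P = 1 − 1/495 = 494/495 ≈ 0.9980.

494/495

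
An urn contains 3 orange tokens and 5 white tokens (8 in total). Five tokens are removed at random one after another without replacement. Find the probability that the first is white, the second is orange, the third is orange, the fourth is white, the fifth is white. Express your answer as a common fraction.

3/56

Multiply the conditional probability of each draw in order, without replacement, so each draw removes one from its color and from the total.
P = (5/8) · (3/7) · (2/6) · (4/5) · (3/4) = 3/56 ≈ 0.0536.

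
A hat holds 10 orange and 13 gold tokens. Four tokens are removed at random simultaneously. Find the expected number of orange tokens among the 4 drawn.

By linearity of expectation, E[X] = Σ P(draw i is orange); by symmetry each draw (even without replacement) has P(orange) = 10/23.
E[X] = 4 · 10/23 = 40/23 ≈ 1.7391.

40/23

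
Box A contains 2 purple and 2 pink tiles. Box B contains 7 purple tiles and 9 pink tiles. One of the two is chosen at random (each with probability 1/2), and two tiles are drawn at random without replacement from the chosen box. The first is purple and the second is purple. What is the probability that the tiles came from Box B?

21/41

P(E | Box A) = 1/6; P(E | Box B) = 7/40.
P(E) = 1/2·1/6 + 1/2·7/40 = 41/240.
By Bayes' rule, P(Box B | E) = 7/80 / 41/240 = 21/41 ≈ 0.5122.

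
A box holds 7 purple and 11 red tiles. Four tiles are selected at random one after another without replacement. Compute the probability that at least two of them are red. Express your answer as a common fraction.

Sum the hypergeometric tail for j = 2,…,4 red tiles.
Favorable = C(11,2)·C(7,2) + C(11,3)·C(7,1) + C(11,4)·C(7,0) = 2640; total = C(18,4) = 3060.
P = 2640/3060 = 44/51 ≈ 0.8627.

44/51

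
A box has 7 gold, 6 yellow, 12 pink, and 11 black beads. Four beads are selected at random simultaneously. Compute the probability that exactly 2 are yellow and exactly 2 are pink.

Unordered draws without replacement: count favorable combinations over C(36,4).
Favorable = C(7,0) · C(6,2) · C(12,2) · C(11,0) = 990; total = C(36,4) = 58905.
P = 990/58905 = 2/119 ≈ 0.0168.

2/119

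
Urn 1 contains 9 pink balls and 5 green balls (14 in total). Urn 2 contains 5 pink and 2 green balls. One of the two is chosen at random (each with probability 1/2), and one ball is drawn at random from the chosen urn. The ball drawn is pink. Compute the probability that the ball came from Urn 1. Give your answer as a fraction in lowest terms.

9/19

P(pink | Urn 1) = 9/14; P(pink | Urn 2) = 5/7.
P(pink) = 1/2·9/14 + 1/2·5/7 = 19/28.
By Bayes' rule, P(Urn 1 | pink) = 9/28 / 19/28 = 9/19 ≈ 0.4737.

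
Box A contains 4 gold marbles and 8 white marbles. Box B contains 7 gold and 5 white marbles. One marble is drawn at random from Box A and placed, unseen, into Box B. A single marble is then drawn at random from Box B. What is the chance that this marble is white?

Condition on how many of the transferred marbles are white (from Box A: 8 white of 12; then Box B has 13 total).
  0 white: C(8,0)C(4,1)/C(12,1) = 1/3; then P = 5/13
  1 white: C(8,1)C(4,0)/C(12,1) = 2/3; then P = 6/13
P(white from Box B) = 17/39 ≈ 0.4359.

17/39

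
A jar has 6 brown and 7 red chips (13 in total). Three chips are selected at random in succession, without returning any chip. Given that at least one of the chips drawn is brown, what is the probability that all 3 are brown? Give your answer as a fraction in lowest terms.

P(all 3 brown) = C(6,3)/C(13,3) = 10/143; P(at least one brown) = 1 − C(7,3)/C(13,3) = 251/286.
Since 'all 3 brown' ⊆ 'at least one brown', P(all 3 | at least one) = 10/143 / 251/286 = 20/251 ≈ 0.0797.

20/251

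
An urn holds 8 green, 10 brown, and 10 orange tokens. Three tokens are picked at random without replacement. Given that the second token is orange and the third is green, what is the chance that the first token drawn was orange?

9/26

P(first=orange and the second token is orange and the third is green) = (10/28)·(9/27)·(8/26) = 10/273.
P(E) = Σ over first color = 10/351 + 100/2457 + 10/273 = 20/189.
By Bayes, P(first=orange | E) = 10/273 / 20/189 = 9/26 ≈ 0.3462.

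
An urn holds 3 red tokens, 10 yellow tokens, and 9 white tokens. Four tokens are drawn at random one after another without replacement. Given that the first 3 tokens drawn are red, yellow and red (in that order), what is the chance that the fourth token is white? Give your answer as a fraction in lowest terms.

After removing 2 red, 1 yellow, the urn has 9 white out of 19 remaining.
P(fourth is white | given) = 9/19 ≈ 0.4737.

9/19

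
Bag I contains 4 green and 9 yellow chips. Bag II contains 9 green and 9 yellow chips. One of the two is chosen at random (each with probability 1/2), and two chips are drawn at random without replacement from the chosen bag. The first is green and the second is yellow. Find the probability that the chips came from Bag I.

P(E | Bag I) = 3/13; P(E | Bag II) = 9/34.
P(E) = 1/2·3/13 + 1/2·9/34 = 219/884.
By Bayes' rule, P(Bag I | E) = 3/26 / 219/884 = 34/73 ≈ 0.4658.

34/73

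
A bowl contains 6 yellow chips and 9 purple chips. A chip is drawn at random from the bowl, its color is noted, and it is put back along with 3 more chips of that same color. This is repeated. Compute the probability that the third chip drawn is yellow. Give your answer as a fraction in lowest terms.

Sum over the four possibilities for the first two draws (yellow/not-yellow each), tracking how the yellow count and total change by +3 per draw.
P(third is yellow) = 2/5 ≈ 0.4000. (In a Pólya urn every draw has the same marginal probability 6/15.)

2/5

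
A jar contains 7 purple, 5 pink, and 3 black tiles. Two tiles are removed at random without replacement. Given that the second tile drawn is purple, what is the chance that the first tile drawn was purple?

3/7

P(first=purple and the second tile drawn is purple) = (7/15)·(6/14) = 1/5.
P(the second tile drawn is purple) = Σ over first color = 1/5 + 1/6 + 1/10 = 7/15.
By Bayes, P(first=purple | the second tile drawn is purple) = 1/5 / 7/15 = 3/7 ≈ 0.4286.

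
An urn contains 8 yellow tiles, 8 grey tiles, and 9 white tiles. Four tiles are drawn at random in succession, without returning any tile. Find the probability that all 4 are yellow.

Multiply the conditional probability of each draw in order, without replacement, so each draw removes one from its color and from the total.
P = (8/25) · (7/24) · (6/23) · (5/22) = 7/1265 ≈ 0.0055.

7/1265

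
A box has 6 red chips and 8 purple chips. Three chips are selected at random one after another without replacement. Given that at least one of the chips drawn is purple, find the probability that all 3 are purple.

P(all 3 purple) = C(8,3)/C(14,3) = 2/13; P(at least one purple) = 1 − C(6,3)/C(14,3) = 86/91.
Since 'all 3 purple' ⊆ 'at least one purple', P(all 3 | at least one) = 2/13 / 86/91 = 7/43 ≈ 0.1628.

7/43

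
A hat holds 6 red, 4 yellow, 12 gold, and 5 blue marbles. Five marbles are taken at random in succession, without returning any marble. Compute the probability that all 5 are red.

1/13455

Unordered draws without replacement: count favorable combinations over C(27,5).
Favorable = C(6,5) · C(4,0) · C(12,0) · C(5,0) = 6; total = C(27,5) = 80730.
P = 6/80730 = 1/13455 ≈ 0.0001.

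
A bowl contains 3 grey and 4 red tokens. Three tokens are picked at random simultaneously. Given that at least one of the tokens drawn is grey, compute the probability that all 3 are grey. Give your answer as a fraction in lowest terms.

P(all 3 grey) = C(3,3)/C(7,3) = 1/35; P(at least one grey) = 1 − C(4,3)/C(7,3) = 31/35.
Since 'all 3 grey' ⊆ 'at least one grey', P(all 3 | at least one) = 1/35 / 31/35 = 1/31 ≈ 0.0323.

1/31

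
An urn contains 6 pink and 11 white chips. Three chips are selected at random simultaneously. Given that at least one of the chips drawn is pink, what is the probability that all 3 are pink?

P(all 3 pink) = C(6,3)/C(17,3) = 1/34; P(at least one pink) = 1 − C(11,3)/C(17,3) = 103/136.
Since 'all 3 pink' ⊆ 'at least one pink', P(all 3 | at least one) = 1/34 / 103/136 = 4/103 ≈ 0.0388.

4/103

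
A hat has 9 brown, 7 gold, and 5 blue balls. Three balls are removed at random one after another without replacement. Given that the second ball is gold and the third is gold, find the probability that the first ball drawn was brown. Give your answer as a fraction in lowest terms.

9/19

P(first=brown and the second ball is gold and the third is gold) = (9/21)·(7/20)·(6/19) = 9/190.
P(E) = Σ over first color = 9/190 + 1/38 + 1/38 = 1/10.
By Bayes, P(first=brown | E) = 9/190 / 1/10 = 9/19 ≈ 0.4737.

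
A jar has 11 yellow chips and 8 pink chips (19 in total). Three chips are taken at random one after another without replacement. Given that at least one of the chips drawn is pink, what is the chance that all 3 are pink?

P(all 3 pink) = C(8,3)/C(19,3) = 56/969; P(at least one pink) = 1 − C(11,3)/C(19,3) = 268/323.
Since 'all 3 pink' ⊆ 'at least one pink', P(all 3 | at least one) = 56/969 / 268/323 = 14/201 ≈ 0.0697.

14/201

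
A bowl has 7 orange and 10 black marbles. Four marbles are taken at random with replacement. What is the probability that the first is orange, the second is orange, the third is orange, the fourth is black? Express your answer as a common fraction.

3430/83521

Multiply the conditional probability of each draw in order, with replacement (the composition resets each draw).
P = (7/17) · (7/17) · (7/17) · (10/17) = 3430/83521 ≈ 0.0411.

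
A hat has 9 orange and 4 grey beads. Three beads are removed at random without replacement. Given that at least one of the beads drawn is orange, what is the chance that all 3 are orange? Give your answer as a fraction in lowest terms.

14/47

P(all 3 orange) = C(9,3)/C(13,3) = 42/143; P(at least one orange) = 1 − C(4,3)/C(13,3) = 141/143.
Since 'all 3 orange' ⊆ 'at least one orange', P(all 3 | at least one) = 42/143 / 141/143 = 14/47 ≈ 0.2979.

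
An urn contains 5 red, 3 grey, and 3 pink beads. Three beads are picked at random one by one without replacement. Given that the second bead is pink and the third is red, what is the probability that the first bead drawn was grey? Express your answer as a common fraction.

1/3

P(first=grey and the second bead is pink and the third is red) = (3/11)·(3/10)·(5/9) = 1/22.
P(E) = Σ over first color = 2/33 + 1/22 + 1/33 = 3/22.
By Bayes, P(first=grey | E) = 1/22 / 3/22 = 1/3 ≈ 0.3333.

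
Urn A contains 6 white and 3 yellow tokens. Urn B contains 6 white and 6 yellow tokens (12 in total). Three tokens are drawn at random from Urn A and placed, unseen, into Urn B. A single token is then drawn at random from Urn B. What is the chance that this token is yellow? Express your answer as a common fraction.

Condition on how many of the transferred tokens are yellow (from Urn A: 3 yellow of 9; then Urn B has 15 total).
  0 yellow: C(3,0)C(6,3)/C(9,3) = 5/21; then P = 6/15
  1 yellow: C(3,1)C(6,2)/C(9,3) = 15/28; then P = 7/15
  2 yellow: C(3,2)C(6,1)/C(9,3) = 3/14; then P = 8/15
  3 yellow: C(3,3)C(6,0)/C(9,3) = 1/84; then P = 9/15
P(yellow from Urn B) = 7/15 ≈ 0.4667.

7/15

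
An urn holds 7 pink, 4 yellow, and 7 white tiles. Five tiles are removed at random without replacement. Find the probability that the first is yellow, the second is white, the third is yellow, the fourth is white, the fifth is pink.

Multiply the conditional probability of each draw in order, without replacement, so each draw removes one from its color and from the total.
P = (4/18) · (7/17) · (3/16) · (6/15) · (7/14) = 7/2040 ≈ 0.0034.

7/2040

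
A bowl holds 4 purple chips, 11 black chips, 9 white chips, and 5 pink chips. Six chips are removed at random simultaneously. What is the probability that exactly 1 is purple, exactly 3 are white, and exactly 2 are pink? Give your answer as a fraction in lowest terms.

Unordered draws without replacement: count favorable combinations over C(29,6).
Favorable = C(4,1) · C(11,0) · C(9,3) · C(5,2) = 3360; total = C(29,6) = 475020.
P = 3360/475020 = 8/1131 ≈ 0.0071.

8/1131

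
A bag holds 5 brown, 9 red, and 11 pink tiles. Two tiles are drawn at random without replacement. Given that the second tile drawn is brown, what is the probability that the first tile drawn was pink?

P(first=pink and the second tile drawn is brown) = (11/25)·(5/24) = 11/120.
P(the second tile drawn is brown) = Σ over first color = 1/30 + 3/40 + 11/120 = 1/5.
By Bayes, P(first=pink | the second tile drawn is brown) = 11/120 / 1/5 = 11/24 ≈ 0.4583.

11/24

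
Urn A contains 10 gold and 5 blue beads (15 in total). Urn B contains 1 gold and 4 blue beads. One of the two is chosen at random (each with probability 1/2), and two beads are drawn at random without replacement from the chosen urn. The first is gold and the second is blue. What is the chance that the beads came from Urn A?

P(E | Urn A) = 5/21; P(E | Urn B) = 1/5.
P(E) = 1/2·5/21 + 1/2·1/5 = 23/105.
By Bayes' rule, P(Urn A | E) = 5/42 / 23/105 = 25/46 ≈ 0.5435.

25/46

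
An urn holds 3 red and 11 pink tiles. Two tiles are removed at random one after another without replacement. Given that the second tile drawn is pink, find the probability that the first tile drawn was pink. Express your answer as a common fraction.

P(first=pink and the second tile drawn is pink) = (11/14)·(10/13) = 55/91.
P(the second tile drawn is pink) = Σ over first color = 33/182 + 55/91 = 11/14.
By Bayes, P(first=pink | the second tile drawn is pink) = 55/91 / 11/14 = 10/13 ≈ 0.7692.

10/13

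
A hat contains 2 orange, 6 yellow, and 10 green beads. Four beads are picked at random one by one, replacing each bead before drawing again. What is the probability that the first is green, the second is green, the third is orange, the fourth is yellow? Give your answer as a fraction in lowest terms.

25/2187

Multiply the conditional probability of each draw in order, with replacement (the composition resets each draw).
P = (10/18) · (10/18) · (2/18) · (6/18) = 25/2187 ≈ 0.0114.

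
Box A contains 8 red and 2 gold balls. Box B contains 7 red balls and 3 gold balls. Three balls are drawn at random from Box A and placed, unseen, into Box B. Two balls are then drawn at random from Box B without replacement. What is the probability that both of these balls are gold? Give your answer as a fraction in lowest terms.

Condition on how many of the transferred balls are gold (from Box A: 2 gold of 10; then Box B has 13 total).
  0 gold: C(2,0)C(8,3)/C(10,3) = 7/15; then P = C(3,2)/C(13,2) = 1/26
  1 gold: C(2,1)C(8,2)/C(10,3) = 7/15; then P = C(4,2)/C(13,2) = 1/13
  2 gold: C(2,2)C(8,1)/C(10,3) = 1/15; then P = C(5,2)/C(13,2) = 5/39
P(both gold) = 73/1170 ≈ 0.0624.

73/1170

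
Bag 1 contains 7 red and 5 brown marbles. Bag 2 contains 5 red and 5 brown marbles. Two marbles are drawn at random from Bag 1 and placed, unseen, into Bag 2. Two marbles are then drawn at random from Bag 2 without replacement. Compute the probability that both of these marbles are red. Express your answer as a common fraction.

Condition on how many of the transferred marbles are red (from Bag 1: 7 red of 12; then Bag 2 has 12 total).
  0 red: C(7,0)C(5,2)/C(12,2) = 5/33; then P = C(5,2)/C(12,2) = 5/33
  1 red: C(7,1)C(5,1)/C(12,2) = 35/66; then P = C(6,2)/C(12,2) = 5/22
  2 red: C(7,2)C(5,0)/C(12,2) = 7/22; then P = C(7,2)/C(12,2) = 7/22
P(both red) = 533/2178 ≈ 0.2447.

533/2178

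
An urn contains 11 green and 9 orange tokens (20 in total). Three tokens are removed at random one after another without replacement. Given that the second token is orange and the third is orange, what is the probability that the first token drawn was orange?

P(first=orange and the second token is orange and the third is orange) = (9/20)·(8/19)·(7/18) = 7/95.
P(E) = Σ over first color = 11/95 + 7/95 = 18/95.
By Bayes, P(first=orange | E) = 7/95 / 18/95 = 7/18 ≈ 0.3889.

7/18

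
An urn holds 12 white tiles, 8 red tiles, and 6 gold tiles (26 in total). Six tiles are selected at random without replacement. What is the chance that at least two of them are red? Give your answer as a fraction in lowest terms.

10223/16445

Sum the hypergeometric tail for j = 2,…,6 red tiles.
Favorable = C(8,2)·C(18,4) + C(8,3)·C(18,3) + C(8,4)·C(18,2) + C(8,5)·C(18,1) + C(8,6)·C(18,0) = 143122; total = C(26,6) = 230230.
P = 143122/230230 = 10223/16445 ≈ 0.6216.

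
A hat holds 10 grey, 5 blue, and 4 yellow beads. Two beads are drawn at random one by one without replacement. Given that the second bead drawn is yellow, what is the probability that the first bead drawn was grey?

5/9

P(first=grey and the second bead drawn is yellow) = (10/19)·(4/18) = 20/171.
P(the second bead drawn is yellow) = Σ over first color = 20/171 + 10/171 + 2/57 = 4/19.
By Bayes, P(first=grey | the second bead drawn is yellow) = 20/171 / 4/19 = 5/9 ≈ 0.5556.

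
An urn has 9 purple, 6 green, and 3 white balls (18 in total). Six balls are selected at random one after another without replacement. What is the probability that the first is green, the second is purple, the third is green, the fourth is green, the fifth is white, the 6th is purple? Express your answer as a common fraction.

3/1547

Multiply the conditional probability of each draw in order, without replacement, so each draw removes one from its color and from the total.
P = (6/18) · (9/17) · (5/16) · (4/15) · (3/14) · (8/13) = 3/1547 ≈ 0.0019.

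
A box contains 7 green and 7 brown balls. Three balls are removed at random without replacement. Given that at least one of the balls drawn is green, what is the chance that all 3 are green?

P(all 3 green) = C(7,3)/C(14,3) = 5/52; P(at least one green) = 1 − C(7,3)/C(14,3) = 47/52.
Since 'all 3 green' ⊆ 'at least one green', P(all 3 | at least one) = 5/52 / 47/52 = 5/47 ≈ 0.1064.

5/47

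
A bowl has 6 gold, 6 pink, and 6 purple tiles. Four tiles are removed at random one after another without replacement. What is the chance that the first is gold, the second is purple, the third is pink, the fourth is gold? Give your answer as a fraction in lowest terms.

1/68

Multiply the conditional probability of each draw in order, without replacement, so each draw removes one from its color and from the total.
P = (6/18) · (6/17) · (6/16) · (5/15) = 1/68 ≈ 0.0147.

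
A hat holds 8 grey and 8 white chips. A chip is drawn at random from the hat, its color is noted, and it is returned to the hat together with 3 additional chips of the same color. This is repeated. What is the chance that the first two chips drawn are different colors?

8/19

Either white then grey, or grey then white; after the first draw the total is 19.
P = (8/16)·(8/19) + (8/16)·(8/19) = 8/19 ≈ 0.4211.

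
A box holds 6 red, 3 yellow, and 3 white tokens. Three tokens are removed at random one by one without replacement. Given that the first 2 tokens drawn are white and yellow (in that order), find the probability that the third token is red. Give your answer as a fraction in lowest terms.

3/5

After removing 1 yellow, 1 white, the box has 6 red out of 10 remaining.
P(third is red | given) = 6/10 = 3/5 ≈ 0.6000.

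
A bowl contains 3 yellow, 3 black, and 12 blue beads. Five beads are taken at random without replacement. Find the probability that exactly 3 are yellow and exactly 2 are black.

Unordered draws without replacement: count favorable combinations over C(18,5).
Favorable = C(3,3) · C(3,2) · C(12,0) = 3; total = C(18,5) = 8568.
P = 3/8568 = 1/2856 ≈ 0.0004.

1/2856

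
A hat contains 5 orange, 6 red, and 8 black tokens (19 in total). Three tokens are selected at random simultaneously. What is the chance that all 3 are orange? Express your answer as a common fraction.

10/969

Unordered draws without replacement: count favorable combinations over C(19,3).
Favorable = C(5,3) · C(6,0) · C(8,0) = 10; total = C(19,3) = 969.
P = 10/969 = 10/969 ≈ 0.0103.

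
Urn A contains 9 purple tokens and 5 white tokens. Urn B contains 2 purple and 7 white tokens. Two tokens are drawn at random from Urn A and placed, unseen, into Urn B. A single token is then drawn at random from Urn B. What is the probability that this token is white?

Condition on how many of the transferred tokens are white (from Urn A: 5 white of 14; then Urn B has 11 total).
  0 white: C(5,0)C(9,2)/C(14,2) = 36/91; then P = 7/11
  1 white: C(5,1)C(9,1)/C(14,2) = 45/91; then P = 8/11
  2 white: C(5,2)C(9,0)/C(14,2) = 10/91; then P = 9/11
P(white from Urn B) = 54/77 ≈ 0.7013.

54/77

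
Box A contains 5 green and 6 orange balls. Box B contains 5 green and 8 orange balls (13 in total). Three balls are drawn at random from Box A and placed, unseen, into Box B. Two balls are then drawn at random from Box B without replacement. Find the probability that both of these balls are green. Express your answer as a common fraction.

191/1320

Condition on how many of the transferred balls are green (from Box A: 5 green of 11; then Box B has 16 total).
  0 green: C(5,0)C(6,3)/C(11,3) = 4/33; then P = C(5,2)/C(16,2) = 1/12
  1 green: C(5,1)C(6,2)/C(11,3) = 5/11; then P = C(6,2)/C(16,2) = 1/8
  2 green: C(5,2)C(6,1)/C(11,3) = 4/11; then P = C(7,2)/C(16,2) = 7/40
  3 green: C(5,3)C(6,0)/C(11,3) = 2/33; then P = C(8,2)/C(16,2) = 7/30
P(both green) = 191/1320 ≈ 0.1447.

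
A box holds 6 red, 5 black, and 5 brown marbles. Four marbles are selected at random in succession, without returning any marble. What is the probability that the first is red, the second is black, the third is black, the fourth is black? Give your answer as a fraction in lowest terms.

3/364

Multiply the conditional probability of each draw in order, without replacement, so each draw removes one from its color and from the total.
P = (6/16) · (5/15) · (4/14) · (3/13) = 3/364 ≈ 0.0082.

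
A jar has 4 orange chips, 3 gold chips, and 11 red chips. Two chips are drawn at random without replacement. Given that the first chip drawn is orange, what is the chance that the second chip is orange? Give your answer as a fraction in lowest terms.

3/17

After removing 1 orange, the jar has 3 orange out of 17 remaining.
P(second is orange | given) = 3/17 ≈ 0.1765.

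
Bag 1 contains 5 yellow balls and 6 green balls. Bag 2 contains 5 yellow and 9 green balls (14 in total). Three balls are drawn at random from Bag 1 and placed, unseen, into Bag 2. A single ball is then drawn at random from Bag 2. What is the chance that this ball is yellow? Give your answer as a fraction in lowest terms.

Condition on how many of the transferred balls are yellow (from Bag 1: 5 yellow of 11; then Bag 2 has 17 total).
  0 yellow: C(5,0)C(6,3)/C(11,3) = 4/33; then P = 5/17
  1 yellow: C(5,1)C(6,2)/C(11,3) = 5/11; then P = 6/17
  2 yellow: C(5,2)C(6,1)/C(11,3) = 4/11; then P = 7/17
  3 yellow: C(5,3)C(6,0)/C(11,3) = 2/33; then P = 8/17
P(yellow from Bag 2) = 70/187 ≈ 0.3743.

70/187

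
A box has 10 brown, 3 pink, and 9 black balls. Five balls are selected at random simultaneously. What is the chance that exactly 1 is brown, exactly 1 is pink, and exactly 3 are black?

Unordered draws without replacement: count favorable combinations over C(22,5).
Favorable = C(10,1) · C(3,1) · C(9,3) = 2520; total = C(22,5) = 26334.
P = 2520/26334 = 20/209 ≈ 0.0957.

20/209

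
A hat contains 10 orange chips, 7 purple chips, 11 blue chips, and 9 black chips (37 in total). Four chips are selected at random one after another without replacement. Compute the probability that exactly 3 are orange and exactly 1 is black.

Unordered draws without replacement: count favorable combinations over C(37,4).
Favorable = C(10,3) · C(7,0) · C(11,0) · C(9,1) = 1080; total = C(37,4) = 66045.
P = 1080/66045 = 72/4403 ≈ 0.0164.

72/4403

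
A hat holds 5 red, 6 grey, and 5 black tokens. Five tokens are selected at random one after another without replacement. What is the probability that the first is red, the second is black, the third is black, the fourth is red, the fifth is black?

Multiply the conditional probability of each draw in order, without replacement, so each draw removes one from its color and from the total.
P = (5/16) · (5/15) · (4/14) · (4/13) · (3/12) = 5/2184 ≈ 0.0023.

5/2184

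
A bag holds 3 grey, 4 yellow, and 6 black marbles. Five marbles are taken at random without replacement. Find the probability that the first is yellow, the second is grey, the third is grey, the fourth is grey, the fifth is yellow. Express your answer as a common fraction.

Multiply the conditional probability of each draw in order, without replacement, so each draw removes one from its color and from the total.
P = (4/13) · (3/12) · (2/11) · (1/10) · (3/9) = 1/2145 ≈ 0.0005.

1/2145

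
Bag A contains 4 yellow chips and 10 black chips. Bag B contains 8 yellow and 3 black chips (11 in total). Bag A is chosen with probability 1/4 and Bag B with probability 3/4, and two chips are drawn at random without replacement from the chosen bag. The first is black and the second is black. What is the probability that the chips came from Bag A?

275/366

P(E | Bag A) = 45/91; P(E | Bag B) = 3/55.
P(E) = 1/4·45/91 + 3/4·3/55 = 1647/10010.
By Bayes' rule, P(Bag A | E) = 45/364 / 1647/10010 = 275/366 ≈ 0.7514.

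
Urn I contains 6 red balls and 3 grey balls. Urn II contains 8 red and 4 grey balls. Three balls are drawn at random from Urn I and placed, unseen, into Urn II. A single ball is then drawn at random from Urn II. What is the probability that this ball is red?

2/3

Condition on how many of the transferred balls are red (from Urn I: 6 red of 9; then Urn II has 15 total).
  0 red: C(6,0)C(3,3)/C(9,3) = 1/84; then P = 8/15
  1 red: C(6,1)C(3,2)/C(9,3) = 3/14; then P = 9/15
  2 red: C(6,2)C(3,1)/C(9,3) = 15/28; then P = 10/15
  3 red: C(6,3)C(3,0)/C(9,3) = 5/21; then P = 11/15
P(red from Urn II) = 2/3 ≈ 0.6667.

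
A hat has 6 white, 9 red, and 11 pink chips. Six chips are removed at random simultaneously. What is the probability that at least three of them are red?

Sum the hypergeometric tail for j = 3,…,6 red chips.
Favorable = C(9,3)·C(17,3) + C(9,4)·C(17,2) + C(9,5)·C(17,1) + C(9,6)·C(17,0) = 76482; total = C(26,6) = 230230.
P = 76482/230230 = 5463/16445 ≈ 0.3322.

5463/16445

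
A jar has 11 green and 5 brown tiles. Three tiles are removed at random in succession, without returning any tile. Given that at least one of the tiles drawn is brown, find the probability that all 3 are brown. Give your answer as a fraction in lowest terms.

P(all 3 brown) = C(5,3)/C(16,3) = 1/56; P(at least one brown) = 1 − C(11,3)/C(16,3) = 79/112.
Since 'all 3 brown' ⊆ 'at least one brown', P(all 3 | at least one) = 1/56 / 79/112 = 2/79 ≈ 0.0253.

2/79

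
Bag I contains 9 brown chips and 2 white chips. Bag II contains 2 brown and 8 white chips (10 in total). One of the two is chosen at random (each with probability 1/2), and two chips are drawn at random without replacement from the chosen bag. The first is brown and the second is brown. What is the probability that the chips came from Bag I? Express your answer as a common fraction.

324/335

P(E | Bag I) = 36/55; P(E | Bag II) = 1/45.
P(E) = 1/2·36/55 + 1/2·1/45 = 67/198.
By Bayes' rule, P(Bag I | E) = 18/55 / 67/198 = 324/335 ≈ 0.9672.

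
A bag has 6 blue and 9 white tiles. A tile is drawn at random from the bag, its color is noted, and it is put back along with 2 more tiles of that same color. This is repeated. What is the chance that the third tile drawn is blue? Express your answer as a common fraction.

2/5

Sum over the four possibilities for the first two draws (blue/not-blue each), tracking how the blue count and total change by +2 per draw.
P(third is blue) = 2/5 ≈ 0.4000. (In a Pólya urn every draw has the same marginal probability 6/15.)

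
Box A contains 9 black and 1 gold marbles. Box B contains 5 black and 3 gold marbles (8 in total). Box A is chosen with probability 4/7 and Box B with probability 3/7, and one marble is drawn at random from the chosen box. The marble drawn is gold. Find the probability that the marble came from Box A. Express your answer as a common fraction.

P(gold | Box A) = 1/10; P(gold | Box B) = 3/8.
P(gold) = 4/7·1/10 + 3/7·3/8 = 61/280.
By Bayes' rule, P(Box A | gold) = 2/35 / 61/280 = 16/61 ≈ 0.2623.

16/61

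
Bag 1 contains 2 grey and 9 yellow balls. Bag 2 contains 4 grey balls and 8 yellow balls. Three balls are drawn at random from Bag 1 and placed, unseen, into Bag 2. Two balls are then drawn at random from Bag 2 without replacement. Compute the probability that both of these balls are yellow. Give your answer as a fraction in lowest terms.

Condition on how many of the transferred balls are yellow (from Bag 1: 9 yellow of 11; then Bag 2 has 15 total).
  1 yellow: C(9,1)C(2,2)/C(11,3) = 3/55; then P = C(9,2)/C(15,2) = 12/35
  2 yellow: C(9,2)C(2,1)/C(11,3) = 24/55; then P = C(10,2)/C(15,2) = 3/7
  3 yellow: C(9,3)C(2,0)/C(11,3) = 28/55; then P = C(11,2)/C(15,2) = 11/21
P(both yellow) = 248/525 ≈ 0.4724.

248/525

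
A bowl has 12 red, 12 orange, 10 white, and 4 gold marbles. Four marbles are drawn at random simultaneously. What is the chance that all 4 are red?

Unordered draws without replacement: count favorable combinations over C(38,4).
Favorable = C(12,4) · C(12,0) · C(10,0) · C(4,0) = 495; total = C(38,4) = 73815.
P = 495/73815 = 33/4921 ≈ 0.0067.

33/4921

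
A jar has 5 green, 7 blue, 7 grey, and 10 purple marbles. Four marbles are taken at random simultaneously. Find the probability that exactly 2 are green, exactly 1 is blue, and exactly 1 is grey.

70/3393

Unordered draws without replacement: count favorable combinations over C(29,4).
Favorable = C(5,2) · C(7,1) · C(7,1) · C(10,0) = 490; total = C(29,4) = 23751.
P = 490/23751 = 70/3393 ≈ 0.0206.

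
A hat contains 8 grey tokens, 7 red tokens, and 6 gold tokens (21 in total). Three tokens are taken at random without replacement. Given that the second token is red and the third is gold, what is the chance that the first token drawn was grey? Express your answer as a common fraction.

P(first=grey and the second token is red and the third is gold) = (8/21)·(7/20)·(6/19) = 4/95.
P(E) = Σ over first color = 4/95 + 3/95 + 1/38 = 1/10.
By Bayes, P(first=grey | E) = 4/95 / 1/10 = 8/19 ≈ 0.4211.

8/19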